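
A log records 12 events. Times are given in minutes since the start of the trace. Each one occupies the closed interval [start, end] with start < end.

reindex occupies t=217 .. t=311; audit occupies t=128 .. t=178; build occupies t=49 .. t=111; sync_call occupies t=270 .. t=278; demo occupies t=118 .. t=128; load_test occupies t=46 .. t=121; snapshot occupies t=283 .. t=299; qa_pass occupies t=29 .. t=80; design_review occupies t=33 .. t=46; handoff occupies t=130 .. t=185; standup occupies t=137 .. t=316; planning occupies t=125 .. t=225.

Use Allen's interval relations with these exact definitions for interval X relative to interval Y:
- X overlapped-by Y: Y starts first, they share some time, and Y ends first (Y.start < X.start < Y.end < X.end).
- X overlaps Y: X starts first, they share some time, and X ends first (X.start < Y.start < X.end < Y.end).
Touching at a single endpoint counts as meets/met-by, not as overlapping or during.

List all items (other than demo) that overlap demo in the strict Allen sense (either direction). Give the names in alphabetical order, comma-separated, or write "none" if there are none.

Target demo = [t=118, t=128].
audit [t=128, t=178] → met-by → no.
build [t=49, t=111] → before → no.
design_review [t=33, t=46] → before → no.
handoff [t=130, t=185] → after → no.
load_test [t=46, t=121] → overlaps → yes.
planning [t=125, t=225] → overlapped-by → yes.
qa_pass [t=29, t=80] → before → no.
reindex [t=217, t=311] → after → no.
snapshot [t=283, t=299] → after → no.
standup [t=137, t=316] → after → no.
sync_call [t=270, t=278] → after → no.
Result: load_test, planning.

load_test, planning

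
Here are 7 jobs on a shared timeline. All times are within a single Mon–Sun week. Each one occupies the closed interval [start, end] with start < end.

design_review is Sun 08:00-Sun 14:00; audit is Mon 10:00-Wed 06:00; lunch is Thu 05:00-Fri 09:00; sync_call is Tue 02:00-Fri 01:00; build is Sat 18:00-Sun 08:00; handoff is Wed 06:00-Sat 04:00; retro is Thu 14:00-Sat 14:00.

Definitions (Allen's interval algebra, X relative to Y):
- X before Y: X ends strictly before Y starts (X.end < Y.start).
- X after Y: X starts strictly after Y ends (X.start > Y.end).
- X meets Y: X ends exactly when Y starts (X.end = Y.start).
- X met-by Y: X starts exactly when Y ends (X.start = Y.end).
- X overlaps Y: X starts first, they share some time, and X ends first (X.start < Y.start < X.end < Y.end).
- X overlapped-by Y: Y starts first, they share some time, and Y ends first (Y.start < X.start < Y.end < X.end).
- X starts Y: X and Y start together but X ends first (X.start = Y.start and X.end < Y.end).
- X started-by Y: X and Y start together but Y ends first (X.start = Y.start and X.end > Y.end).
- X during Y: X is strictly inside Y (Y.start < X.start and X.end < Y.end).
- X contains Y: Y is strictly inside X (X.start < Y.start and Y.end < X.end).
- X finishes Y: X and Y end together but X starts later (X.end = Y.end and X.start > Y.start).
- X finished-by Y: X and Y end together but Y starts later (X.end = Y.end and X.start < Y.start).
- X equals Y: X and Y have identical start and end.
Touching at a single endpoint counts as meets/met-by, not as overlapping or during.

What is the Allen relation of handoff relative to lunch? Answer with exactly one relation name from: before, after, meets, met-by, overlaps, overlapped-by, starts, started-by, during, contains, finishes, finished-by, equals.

contains

handoff = [Wed 06:00, Sat 04:00]; lunch = [Thu 05:00, Fri 09:00].
Compare endpoints: handoff.start < lunch.start, handoff.start < lunch.end, handoff.end > lunch.start, handoff.end > lunch.end.
That pattern is 'contains'.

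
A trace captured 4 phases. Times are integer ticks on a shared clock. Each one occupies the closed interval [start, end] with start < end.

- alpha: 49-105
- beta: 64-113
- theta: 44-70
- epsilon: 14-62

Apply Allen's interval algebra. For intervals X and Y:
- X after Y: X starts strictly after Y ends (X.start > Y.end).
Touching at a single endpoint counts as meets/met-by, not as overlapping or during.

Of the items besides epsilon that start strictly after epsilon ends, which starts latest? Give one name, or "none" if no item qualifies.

beta

Target epsilon = [14, 62].
alpha [49, 105] → overlapped-by → excluded.
beta [64, 113] → after → candidate.
theta [44, 70] → overlapped-by → excluded.
Among candidates, latest start is 64 → beta.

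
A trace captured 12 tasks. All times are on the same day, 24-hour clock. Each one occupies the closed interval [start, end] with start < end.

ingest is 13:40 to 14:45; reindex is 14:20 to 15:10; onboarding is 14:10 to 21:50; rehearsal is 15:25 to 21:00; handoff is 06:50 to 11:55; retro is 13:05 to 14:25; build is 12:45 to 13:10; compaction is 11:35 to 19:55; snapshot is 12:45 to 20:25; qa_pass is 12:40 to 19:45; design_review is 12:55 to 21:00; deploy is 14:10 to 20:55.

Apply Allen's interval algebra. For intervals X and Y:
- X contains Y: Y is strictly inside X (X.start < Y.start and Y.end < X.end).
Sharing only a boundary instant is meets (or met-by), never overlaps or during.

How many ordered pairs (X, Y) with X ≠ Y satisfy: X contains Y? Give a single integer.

19

Checking all 132 ordered pairs for relation 'contains'; matching pairs in alphabetical order:
(compaction, build): compaction contains build ✓
(compaction, ingest): compaction contains ingest ✓
(compaction, qa_pass): compaction contains qa_pass ✓
(compaction, reindex): compaction contains reindex ✓
(compaction, retro): compaction contains retro ✓
(deploy, reindex): deploy contains reindex ✓
(design_review, deploy): design_review contains deploy ✓
(design_review, ingest): design_review contains ingest ✓
(design_review, reindex): design_review contains reindex ✓
(design_review, retro): design_review contains retro ✓
(onboarding, rehearsal): onboarding contains rehearsal ✓
(onboarding, reindex): onboarding contains reindex ✓
(qa_pass, build): qa_pass contains build ✓
(qa_pass, ingest): qa_pass contains ingest ✓
(qa_pass, reindex): qa_pass contains reindex ✓
(qa_pass, retro): qa_pass contains retro ✓
(snapshot, ingest): snapshot contains ingest ✓
(snapshot, reindex): snapshot contains reindex ✓
(snapshot, retro): snapshot contains retro ✓
Count: 19.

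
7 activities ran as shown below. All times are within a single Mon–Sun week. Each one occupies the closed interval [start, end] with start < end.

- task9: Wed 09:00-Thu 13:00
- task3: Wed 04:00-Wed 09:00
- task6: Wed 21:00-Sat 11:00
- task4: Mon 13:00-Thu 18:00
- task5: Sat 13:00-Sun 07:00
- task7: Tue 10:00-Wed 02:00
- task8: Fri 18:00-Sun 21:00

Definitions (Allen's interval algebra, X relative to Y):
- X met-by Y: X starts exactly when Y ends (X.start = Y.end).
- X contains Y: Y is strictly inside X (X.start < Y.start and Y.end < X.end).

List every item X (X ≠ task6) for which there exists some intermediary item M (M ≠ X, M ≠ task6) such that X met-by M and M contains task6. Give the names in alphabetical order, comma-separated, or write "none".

Target task6 = [Wed 21:00, Sat 11:00].
Intermediaries M with M contains task6: none.
Union: none.

none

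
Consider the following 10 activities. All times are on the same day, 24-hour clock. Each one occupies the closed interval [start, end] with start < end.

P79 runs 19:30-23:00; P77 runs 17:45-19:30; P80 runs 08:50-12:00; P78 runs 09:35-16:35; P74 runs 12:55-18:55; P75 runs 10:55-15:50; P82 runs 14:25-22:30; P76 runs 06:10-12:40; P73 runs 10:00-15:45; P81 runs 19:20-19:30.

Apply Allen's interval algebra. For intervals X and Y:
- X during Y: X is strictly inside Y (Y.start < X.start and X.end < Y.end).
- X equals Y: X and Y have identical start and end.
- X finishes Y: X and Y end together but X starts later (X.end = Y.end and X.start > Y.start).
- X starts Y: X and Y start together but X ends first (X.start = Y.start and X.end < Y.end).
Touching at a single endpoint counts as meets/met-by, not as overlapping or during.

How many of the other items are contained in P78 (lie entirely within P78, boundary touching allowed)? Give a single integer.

Target P78 = [09:35, 16:35].
P73 [10:00, 15:45] → during → counts.
P74 [12:55, 18:55] → overlapped-by → no.
P75 [10:55, 15:50] → during → counts.
P76 [06:10, 12:40] → overlaps → no.
P77 [17:45, 19:30] → after → no.
P79 [19:30, 23:00] → after → no.
P80 [08:50, 12:00] → overlaps → no.
P81 [19:20, 19:30] → after → no.
P82 [14:25, 22:30] → overlapped-by → no.
Total: 2.

2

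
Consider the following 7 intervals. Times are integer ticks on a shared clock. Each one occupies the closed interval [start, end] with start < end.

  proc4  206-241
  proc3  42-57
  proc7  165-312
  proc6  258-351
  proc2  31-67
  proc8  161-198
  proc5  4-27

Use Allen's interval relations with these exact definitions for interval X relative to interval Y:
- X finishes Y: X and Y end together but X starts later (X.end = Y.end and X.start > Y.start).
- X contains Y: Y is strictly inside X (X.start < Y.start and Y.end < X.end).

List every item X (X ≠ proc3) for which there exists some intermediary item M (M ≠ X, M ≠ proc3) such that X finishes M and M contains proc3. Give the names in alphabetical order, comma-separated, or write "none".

Target proc3 = [42, 57].
Intermediaries M with M contains proc3: proc2.
Via proc2 — items with X finishes proc2: none.
Union: none.

none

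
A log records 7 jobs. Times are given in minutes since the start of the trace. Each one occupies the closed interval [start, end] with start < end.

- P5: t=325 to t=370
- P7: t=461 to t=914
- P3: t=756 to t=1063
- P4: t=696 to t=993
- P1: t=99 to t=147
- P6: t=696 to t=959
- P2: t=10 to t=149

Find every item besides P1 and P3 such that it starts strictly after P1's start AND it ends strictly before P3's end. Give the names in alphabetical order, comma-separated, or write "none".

P4, P5, P6, P7

Conditions: its start is strictly after P1's start (X.start > t=99) AND its end is strictly before P3's end (X.end < t=1063).
P2: start t=10 > t=99? ✗; end t=149 < t=1063? ✓ → no.
P4: start t=696 > t=99? ✓; end t=993 < t=1063? ✓ → yes.
P5: start t=325 > t=99? ✓; end t=370 < t=1063? ✓ → yes.
P6: start t=696 > t=99? ✓; end t=959 < t=1063? ✓ → yes.
P7: start t=461 > t=99? ✓; end t=914 < t=1063? ✓ → yes.
Result: P4, P5, P6, P7.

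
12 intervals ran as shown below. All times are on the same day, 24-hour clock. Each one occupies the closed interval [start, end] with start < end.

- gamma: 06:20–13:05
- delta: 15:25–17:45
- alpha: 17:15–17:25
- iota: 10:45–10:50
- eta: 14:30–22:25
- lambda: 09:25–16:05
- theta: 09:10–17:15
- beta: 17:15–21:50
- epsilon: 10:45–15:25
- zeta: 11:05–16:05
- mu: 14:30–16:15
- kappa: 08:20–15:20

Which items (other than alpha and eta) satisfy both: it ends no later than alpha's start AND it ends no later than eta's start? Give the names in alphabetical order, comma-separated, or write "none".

gamma, iota

Conditions: its end is no later than alpha's start (X.end <= 17:15) AND its end is no later than eta's start (X.end <= 14:30).
beta: end 21:50 <= 17:15? ✗; end 21:50 <= 14:30? ✗ → no.
delta: end 17:45 <= 17:15? ✗; end 17:45 <= 14:30? ✗ → no.
epsilon: end 15:25 <= 17:15? ✓; end 15:25 <= 14:30? ✗ → no.
gamma: end 13:05 <= 17:15? ✓; end 13:05 <= 14:30? ✓ → yes.
iota: end 10:50 <= 17:15? ✓; end 10:50 <= 14:30? ✓ → yes.
kappa: end 15:20 <= 17:15? ✓; end 15:20 <= 14:30? ✗ → no.
lambda: end 16:05 <= 17:15? ✓; end 16:05 <= 14:30? ✗ → no.
mu: end 16:15 <= 17:15? ✓; end 16:15 <= 14:30? ✗ → no.
theta: end 17:15 <= 17:15? ✓; end 17:15 <= 14:30? ✗ → no.
zeta: end 16:05 <= 17:15? ✓; end 16:05 <= 14:30? ✗ → no.
Result: gamma, iota.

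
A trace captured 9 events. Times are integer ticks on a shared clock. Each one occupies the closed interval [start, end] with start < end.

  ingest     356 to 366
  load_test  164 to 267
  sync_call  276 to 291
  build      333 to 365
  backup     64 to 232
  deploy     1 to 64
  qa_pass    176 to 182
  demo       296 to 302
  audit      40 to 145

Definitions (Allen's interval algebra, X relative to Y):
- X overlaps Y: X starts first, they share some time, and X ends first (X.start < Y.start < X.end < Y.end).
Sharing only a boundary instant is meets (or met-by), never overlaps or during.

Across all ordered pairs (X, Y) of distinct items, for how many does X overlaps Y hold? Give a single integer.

4

Checking all 72 ordered pairs for relation 'overlaps'; matching pairs in alphabetical order:
(audit, backup): audit overlaps backup ✓
(backup, load_test): backup overlaps load_test ✓
(build, ingest): build overlaps ingest ✓
(deploy, audit): deploy overlaps audit ✓
Count: 4.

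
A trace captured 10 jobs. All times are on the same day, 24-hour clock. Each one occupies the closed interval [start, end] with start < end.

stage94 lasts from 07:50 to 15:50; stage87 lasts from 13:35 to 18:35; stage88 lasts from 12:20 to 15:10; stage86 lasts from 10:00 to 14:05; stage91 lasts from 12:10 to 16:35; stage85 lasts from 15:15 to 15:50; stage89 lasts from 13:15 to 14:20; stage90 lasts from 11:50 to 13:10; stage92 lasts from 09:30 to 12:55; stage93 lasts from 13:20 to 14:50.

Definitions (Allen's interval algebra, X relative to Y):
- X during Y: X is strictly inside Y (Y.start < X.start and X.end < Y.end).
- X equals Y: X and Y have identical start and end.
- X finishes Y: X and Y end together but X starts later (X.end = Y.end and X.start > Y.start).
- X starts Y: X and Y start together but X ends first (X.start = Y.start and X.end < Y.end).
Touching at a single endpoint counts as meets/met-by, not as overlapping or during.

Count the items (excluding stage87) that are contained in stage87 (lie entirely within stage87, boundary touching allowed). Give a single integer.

1

Target stage87 = [13:35, 18:35].
stage85 [15:15, 15:50] → during → counts.
stage86 [10:00, 14:05] → overlaps → no.
stage88 [12:20, 15:10] → overlaps → no.
stage89 [13:15, 14:20] → overlaps → no.
stage90 [11:50, 13:10] → before → no.
stage91 [12:10, 16:35] → overlaps → no.
stage92 [09:30, 12:55] → before → no.
stage93 [13:20, 14:50] → overlaps → no.
stage94 [07:50, 15:50] → overlaps → no.
Total: 1.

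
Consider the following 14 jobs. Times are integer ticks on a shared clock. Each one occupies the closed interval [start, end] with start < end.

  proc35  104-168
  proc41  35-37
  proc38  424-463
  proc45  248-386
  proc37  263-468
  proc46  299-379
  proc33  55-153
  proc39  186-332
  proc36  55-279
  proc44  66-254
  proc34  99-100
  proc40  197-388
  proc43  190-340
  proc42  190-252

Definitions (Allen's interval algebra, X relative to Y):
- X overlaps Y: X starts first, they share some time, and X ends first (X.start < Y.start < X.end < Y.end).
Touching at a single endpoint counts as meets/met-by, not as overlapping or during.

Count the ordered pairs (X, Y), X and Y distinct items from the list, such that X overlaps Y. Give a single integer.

24

Checking all 182 ordered pairs for relation 'overlaps'; matching pairs in alphabetical order:
(proc33, proc35): proc33 overlaps proc35 ✓
(proc33, proc44): proc33 overlaps proc44 ✓
(proc36, proc37): proc36 overlaps proc37 ✓
(proc36, proc39): proc36 overlaps proc39 ✓
(proc36, proc40): proc36 overlaps proc40 ✓
(proc36, proc43): proc36 overlaps proc43 ✓
(proc36, proc45): proc36 overlaps proc45 ✓
(proc39, proc37): proc39 overlaps proc37 ✓
(proc39, proc40): proc39 overlaps proc40 ✓
(proc39, proc43): proc39 overlaps proc43 ✓
(proc39, proc45): proc39 overlaps proc45 ✓
(proc39, proc46): proc39 overlaps proc46 ✓
(proc40, proc37): proc40 overlaps proc37 ✓
(proc42, proc40): proc42 overlaps proc40 ✓
(proc42, proc45): proc42 overlaps proc45 ✓
(proc43, proc37): proc43 overlaps proc37 ✓
(proc43, proc40): proc43 overlaps proc40 ✓
(proc43, proc45): proc43 overlaps proc45 ✓
(proc43, proc46): proc43 overlaps proc46 ✓
(proc44, proc39): proc44 overlaps proc39 ✓
(proc44, proc40): proc44 overlaps proc40 ✓
(proc44, proc43): proc44 overlaps proc43 ✓
(proc44, proc45): proc44 overlaps proc45 ✓
(proc45, proc37): proc45 overlaps proc37 ✓
Count: 24.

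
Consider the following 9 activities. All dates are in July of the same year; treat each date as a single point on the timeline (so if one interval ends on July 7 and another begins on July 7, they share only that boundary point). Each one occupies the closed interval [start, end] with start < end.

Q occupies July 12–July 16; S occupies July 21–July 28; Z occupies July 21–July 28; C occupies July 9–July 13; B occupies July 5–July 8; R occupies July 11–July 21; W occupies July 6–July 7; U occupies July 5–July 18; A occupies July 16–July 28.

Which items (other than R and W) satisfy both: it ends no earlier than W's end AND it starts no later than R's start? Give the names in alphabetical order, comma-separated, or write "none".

Conditions: its end is no earlier than W's end (X.end >= July 7) AND its start is no later than R's start (X.start <= July 11).
A: end July 28 >= July 7? ✓; start July 16 <= July 11? ✗ → no.
B: end July 8 >= July 7? ✓; start July 5 <= July 11? ✓ → yes.
C: end July 13 >= July 7? ✓; start July 9 <= July 11? ✓ → yes.
Q: end July 16 >= July 7? ✓; start July 12 <= July 11? ✗ → no.
S: end July 28 >= July 7? ✓; start July 21 <= July 11? ✗ → no.
U: end July 18 >= July 7? ✓; start July 5 <= July 11? ✓ → yes.
Z: end July 28 >= July 7? ✓; start July 21 <= July 11? ✗ → no.
Result: B, C, U.

B, C, U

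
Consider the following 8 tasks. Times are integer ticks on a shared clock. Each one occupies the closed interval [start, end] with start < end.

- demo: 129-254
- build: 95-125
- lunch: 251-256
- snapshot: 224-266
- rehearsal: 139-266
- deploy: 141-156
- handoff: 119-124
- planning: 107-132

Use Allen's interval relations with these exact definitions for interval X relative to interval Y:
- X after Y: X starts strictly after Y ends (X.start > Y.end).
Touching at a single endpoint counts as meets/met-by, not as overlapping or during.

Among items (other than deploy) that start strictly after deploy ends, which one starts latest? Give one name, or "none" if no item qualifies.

lunch

Target deploy = [141, 156].
build [95, 125] → before → excluded.
demo [129, 254] → contains → excluded.
handoff [119, 124] → before → excluded.
lunch [251, 256] → after → candidate.
planning [107, 132] → before → excluded.
rehearsal [139, 266] → contains → excluded.
snapshot [224, 266] → after → candidate.
Among candidates, latest start is 251 → lunch.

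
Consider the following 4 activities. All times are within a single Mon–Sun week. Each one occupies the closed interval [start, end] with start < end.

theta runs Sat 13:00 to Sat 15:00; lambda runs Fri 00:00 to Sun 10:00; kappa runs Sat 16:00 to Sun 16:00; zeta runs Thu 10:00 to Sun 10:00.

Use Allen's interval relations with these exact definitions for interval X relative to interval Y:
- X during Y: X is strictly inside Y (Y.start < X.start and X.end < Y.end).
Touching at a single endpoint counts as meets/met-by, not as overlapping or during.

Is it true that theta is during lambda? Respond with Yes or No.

Yes

theta = [Sat 13:00, Sat 15:00], lambda = [Fri 00:00, Sun 10:00].
Actual relation of theta to lambda: during.
Asked whether 'during' holds → Yes.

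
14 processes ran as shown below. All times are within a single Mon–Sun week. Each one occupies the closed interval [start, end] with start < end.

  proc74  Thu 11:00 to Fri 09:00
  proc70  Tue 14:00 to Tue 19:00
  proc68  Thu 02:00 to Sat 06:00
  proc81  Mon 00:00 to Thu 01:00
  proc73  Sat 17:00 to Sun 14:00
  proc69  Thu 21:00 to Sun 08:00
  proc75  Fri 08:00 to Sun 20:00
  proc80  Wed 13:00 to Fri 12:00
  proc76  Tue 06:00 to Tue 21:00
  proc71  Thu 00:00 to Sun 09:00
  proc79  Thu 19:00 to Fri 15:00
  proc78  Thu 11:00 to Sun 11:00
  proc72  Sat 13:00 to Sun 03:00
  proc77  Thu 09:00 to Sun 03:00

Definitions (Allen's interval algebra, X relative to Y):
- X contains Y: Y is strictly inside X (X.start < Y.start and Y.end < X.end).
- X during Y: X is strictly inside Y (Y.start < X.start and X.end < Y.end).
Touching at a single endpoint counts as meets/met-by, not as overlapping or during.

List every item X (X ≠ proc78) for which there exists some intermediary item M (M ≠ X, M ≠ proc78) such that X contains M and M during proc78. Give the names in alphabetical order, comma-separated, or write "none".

Target proc78 = [Thu 11:00, Sun 11:00].
Intermediaries M with M during proc78: proc69, proc72, proc79.
Via proc69 — items with X contains proc69: proc71.
Via proc72 — items with X contains proc72: proc69, proc71, proc75.
Via proc79 — items with X contains proc79: proc68, proc71, proc77.
Union: proc68, proc69, proc71, proc75, proc77.

proc68, proc69, proc71, proc75, proc77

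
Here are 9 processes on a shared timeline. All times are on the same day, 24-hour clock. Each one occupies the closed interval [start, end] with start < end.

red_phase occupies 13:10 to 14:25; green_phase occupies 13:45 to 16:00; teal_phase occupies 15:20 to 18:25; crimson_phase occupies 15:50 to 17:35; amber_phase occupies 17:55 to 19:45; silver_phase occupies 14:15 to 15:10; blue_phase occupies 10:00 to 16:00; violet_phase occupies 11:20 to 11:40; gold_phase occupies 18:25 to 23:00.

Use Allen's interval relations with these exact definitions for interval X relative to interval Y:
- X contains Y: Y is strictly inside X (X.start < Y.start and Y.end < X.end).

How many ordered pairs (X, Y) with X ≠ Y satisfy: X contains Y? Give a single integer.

Checking all 72 ordered pairs for relation 'contains'; matching pairs in alphabetical order:
(blue_phase, red_phase): blue_phase contains red_phase ✓
(blue_phase, silver_phase): blue_phase contains silver_phase ✓
(blue_phase, violet_phase): blue_phase contains violet_phase ✓
(green_phase, silver_phase): green_phase contains silver_phase ✓
(teal_phase, crimson_phase): teal_phase contains crimson_phase ✓
Count: 5.

5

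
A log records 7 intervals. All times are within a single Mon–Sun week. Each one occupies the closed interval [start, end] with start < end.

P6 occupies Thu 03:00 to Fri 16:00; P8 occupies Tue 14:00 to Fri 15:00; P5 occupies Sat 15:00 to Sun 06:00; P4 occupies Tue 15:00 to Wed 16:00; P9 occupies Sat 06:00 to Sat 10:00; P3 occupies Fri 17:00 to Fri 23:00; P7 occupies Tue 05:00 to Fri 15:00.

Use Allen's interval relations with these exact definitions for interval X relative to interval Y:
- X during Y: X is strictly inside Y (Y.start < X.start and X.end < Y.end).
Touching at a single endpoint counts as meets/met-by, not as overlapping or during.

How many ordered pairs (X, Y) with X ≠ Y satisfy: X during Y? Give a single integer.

2

Checking all 42 ordered pairs for relation 'during'; matching pairs in alphabetical order:
(P4, P7): P4 during P7 ✓
(P4, P8): P4 during P8 ✓
Count: 2.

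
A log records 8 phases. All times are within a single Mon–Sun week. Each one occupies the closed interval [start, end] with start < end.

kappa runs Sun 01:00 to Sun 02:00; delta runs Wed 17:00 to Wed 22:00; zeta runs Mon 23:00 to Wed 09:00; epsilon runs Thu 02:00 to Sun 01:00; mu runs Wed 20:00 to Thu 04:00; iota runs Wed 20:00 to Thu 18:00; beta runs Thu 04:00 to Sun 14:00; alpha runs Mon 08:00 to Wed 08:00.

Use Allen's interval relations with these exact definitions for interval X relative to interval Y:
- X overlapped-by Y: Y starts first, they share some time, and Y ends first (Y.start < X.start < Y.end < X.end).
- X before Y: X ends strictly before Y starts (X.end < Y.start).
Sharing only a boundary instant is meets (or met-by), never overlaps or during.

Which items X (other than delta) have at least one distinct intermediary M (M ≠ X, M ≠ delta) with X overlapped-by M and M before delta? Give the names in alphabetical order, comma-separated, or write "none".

zeta

Target delta = [Wed 17:00, Wed 22:00].
Intermediaries M with M before delta: alpha, zeta.
Via alpha — items with X overlapped-by alpha: zeta.
Via zeta — items with X overlapped-by zeta: none.
Union: zeta.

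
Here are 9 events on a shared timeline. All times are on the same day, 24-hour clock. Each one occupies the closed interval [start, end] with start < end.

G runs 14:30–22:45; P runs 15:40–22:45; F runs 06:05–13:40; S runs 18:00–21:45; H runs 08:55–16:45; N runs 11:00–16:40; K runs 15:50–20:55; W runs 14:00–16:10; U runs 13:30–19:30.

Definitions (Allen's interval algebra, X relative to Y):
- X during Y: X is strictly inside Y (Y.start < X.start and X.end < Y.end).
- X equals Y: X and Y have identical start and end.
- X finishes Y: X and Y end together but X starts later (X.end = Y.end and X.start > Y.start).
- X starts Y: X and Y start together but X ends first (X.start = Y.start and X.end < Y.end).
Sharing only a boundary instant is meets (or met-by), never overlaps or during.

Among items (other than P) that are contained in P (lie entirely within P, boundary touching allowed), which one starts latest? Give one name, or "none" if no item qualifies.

S

Target P = [15:40, 22:45].
F [06:05, 13:40] → before → excluded.
G [14:30, 22:45] → finished-by → excluded.
H [08:55, 16:45] → overlaps → excluded.
K [15:50, 20:55] → during → candidate.
N [11:00, 16:40] → overlaps → excluded.
S [18:00, 21:45] → during → candidate.
U [13:30, 19:30] → overlaps → excluded.
W [14:00, 16:10] → overlaps → excluded.
Among candidates, latest start is 18:00 → S.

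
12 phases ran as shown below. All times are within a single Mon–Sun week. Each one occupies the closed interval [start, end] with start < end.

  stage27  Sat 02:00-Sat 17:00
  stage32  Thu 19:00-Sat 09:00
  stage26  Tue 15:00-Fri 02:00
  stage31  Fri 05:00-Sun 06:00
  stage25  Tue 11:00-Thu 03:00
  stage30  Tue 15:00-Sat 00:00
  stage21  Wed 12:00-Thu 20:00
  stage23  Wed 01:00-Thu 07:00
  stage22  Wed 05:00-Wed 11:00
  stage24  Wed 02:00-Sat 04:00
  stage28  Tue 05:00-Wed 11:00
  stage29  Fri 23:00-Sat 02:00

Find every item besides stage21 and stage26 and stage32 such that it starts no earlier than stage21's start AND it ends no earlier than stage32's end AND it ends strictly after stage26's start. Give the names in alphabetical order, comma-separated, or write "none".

stage27, stage31

Conditions: its start is no earlier than stage21's start (X.start >= Wed 12:00) AND its end is no earlier than stage32's end (X.end >= Sat 09:00) AND its end is strictly after stage26's start (X.end > Tue 15:00).
stage22: start Wed 05:00 >= Wed 12:00? ✗; end Wed 11:00 >= Sat 09:00? ✗; end Wed 11:00 > Tue 15:00? ✓ → no.
stage23: start Wed 01:00 >= Wed 12:00? ✗; end Thu 07:00 >= Sat 09:00? ✗; end Thu 07:00 > Tue 15:00? ✓ → no.
stage24: start Wed 02:00 >= Wed 12:00? ✗; end Sat 04:00 >= Sat 09:00? ✗; end Sat 04:00 > Tue 15:00? ✓ → no.
stage25: start Tue 11:00 >= Wed 12:00? ✗; end Thu 03:00 >= Sat 09:00? ✗; end Thu 03:00 > Tue 15:00? ✓ → no.
stage27: start Sat 02:00 >= Wed 12:00? ✓; end Sat 17:00 >= Sat 09:00? ✓; end Sat 17:00 > Tue 15:00? ✓ → yes.
stage28: start Tue 05:00 >= Wed 12:00? ✗; end Wed 11:00 >= Sat 09:00? ✗; end Wed 11:00 > Tue 15:00? ✓ → no.
stage29: start Fri 23:00 >= Wed 12:00? ✓; end Sat 02:00 >= Sat 09:00? ✗; end Sat 02:00 > Tue 15:00? ✓ → no.
stage30: start Tue 15:00 >= Wed 12:00? ✗; end Sat 00:00 >= Sat 09:00? ✗; end Sat 00:00 > Tue 15:00? ✓ → no.
stage31: start Fri 05:00 >= Wed 12:00? ✓; end Sun 06:00 >= Sat 09:00? ✓; end Sun 06:00 > Tue 15:00? ✓ → yes.
Result: stage27, stage31.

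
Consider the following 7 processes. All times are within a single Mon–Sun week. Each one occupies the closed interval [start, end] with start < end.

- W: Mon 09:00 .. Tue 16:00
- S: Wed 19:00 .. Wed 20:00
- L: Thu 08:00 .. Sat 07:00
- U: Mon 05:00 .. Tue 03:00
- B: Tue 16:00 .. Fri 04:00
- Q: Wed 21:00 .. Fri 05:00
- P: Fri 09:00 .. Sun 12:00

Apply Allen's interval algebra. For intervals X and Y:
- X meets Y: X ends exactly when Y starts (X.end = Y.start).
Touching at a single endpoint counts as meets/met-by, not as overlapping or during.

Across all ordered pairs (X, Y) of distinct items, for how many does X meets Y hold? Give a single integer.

Checking all 42 ordered pairs for relation 'meets'; matching pairs in alphabetical order:
(W, B): W meets B ✓
Count: 1.

1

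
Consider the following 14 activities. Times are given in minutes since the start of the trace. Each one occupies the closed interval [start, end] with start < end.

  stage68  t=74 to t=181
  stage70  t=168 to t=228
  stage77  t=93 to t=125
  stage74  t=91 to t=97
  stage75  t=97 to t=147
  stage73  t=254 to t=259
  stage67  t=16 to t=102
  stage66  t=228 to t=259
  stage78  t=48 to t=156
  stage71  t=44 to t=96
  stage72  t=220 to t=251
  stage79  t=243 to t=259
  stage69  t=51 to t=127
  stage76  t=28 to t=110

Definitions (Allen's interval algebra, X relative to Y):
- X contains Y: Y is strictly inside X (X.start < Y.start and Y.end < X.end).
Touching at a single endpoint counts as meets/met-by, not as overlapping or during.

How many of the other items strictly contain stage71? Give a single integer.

2

Target stage71 = [t=44, t=96].
stage66 [t=228, t=259] → after → no.
stage67 [t=16, t=102] → contains → counts.
stage68 [t=74, t=181] → overlapped-by → no.
stage69 [t=51, t=127] → overlapped-by → no.
stage70 [t=168, t=228] → after → no.
stage72 [t=220, t=251] → after → no.
stage73 [t=254, t=259] → after → no.
stage74 [t=91, t=97] → overlapped-by → no.
stage75 [t=97, t=147] → after → no.
stage76 [t=28, t=110] → contains → counts.
stage77 [t=93, t=125] → overlapped-by → no.
stage78 [t=48, t=156] → overlapped-by → no.
stage79 [t=243, t=259] → after → no.
Total: 2.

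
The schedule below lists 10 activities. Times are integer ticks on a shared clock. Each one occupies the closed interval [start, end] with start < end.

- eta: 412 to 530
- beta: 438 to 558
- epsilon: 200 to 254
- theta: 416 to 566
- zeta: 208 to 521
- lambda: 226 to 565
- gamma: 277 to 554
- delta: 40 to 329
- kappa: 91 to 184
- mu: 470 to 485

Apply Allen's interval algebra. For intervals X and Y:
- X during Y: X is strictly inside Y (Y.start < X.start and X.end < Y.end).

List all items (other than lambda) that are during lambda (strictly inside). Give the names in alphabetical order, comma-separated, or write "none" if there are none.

beta, eta, gamma, mu

Target lambda = [226, 565].
beta [438, 558] → during → yes.
delta [40, 329] → overlaps → no.
epsilon [200, 254] → overlaps → no.
eta [412, 530] → during → yes.
gamma [277, 554] → during → yes.
kappa [91, 184] → before → no.
mu [470, 485] → during → yes.
theta [416, 566] → overlapped-by → no.
zeta [208, 521] → overlaps → no.
Result: beta, eta, gamma, mu.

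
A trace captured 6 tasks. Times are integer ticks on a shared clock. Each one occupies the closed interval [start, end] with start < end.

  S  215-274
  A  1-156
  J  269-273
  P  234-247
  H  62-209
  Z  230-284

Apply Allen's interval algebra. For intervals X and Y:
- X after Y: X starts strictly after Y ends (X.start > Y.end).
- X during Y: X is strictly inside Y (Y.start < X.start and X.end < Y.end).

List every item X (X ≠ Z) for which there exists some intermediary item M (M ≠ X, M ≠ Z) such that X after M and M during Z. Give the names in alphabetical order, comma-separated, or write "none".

J

Target Z = [230, 284].
Intermediaries M with M during Z: J, P.
Via J — items with X after J: none.
Via P — items with X after P: J.
Union: J.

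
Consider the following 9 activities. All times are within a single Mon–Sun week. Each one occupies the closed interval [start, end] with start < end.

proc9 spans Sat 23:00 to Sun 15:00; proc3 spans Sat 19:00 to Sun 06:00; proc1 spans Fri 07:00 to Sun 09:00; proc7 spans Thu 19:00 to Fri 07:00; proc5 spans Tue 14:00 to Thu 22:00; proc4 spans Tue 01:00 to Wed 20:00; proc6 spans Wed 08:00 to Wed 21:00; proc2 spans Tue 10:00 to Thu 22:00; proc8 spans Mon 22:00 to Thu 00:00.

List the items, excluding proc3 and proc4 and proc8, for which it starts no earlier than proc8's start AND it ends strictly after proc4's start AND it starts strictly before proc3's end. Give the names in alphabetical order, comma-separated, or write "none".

Conditions: its start is no earlier than proc8's start (X.start >= Mon 22:00) AND its end is strictly after proc4's start (X.end > Tue 01:00) AND its start is strictly before proc3's end (X.start < Sun 06:00).
proc1: start Fri 07:00 >= Mon 22:00? ✓; end Sun 09:00 > Tue 01:00? ✓; start Fri 07:00 < Sun 06:00? ✓ → yes.
proc2: start Tue 10:00 >= Mon 22:00? ✓; end Thu 22:00 > Tue 01:00? ✓; start Tue 10:00 < Sun 06:00? ✓ → yes.
proc5: start Tue 14:00 >= Mon 22:00? ✓; end Thu 22:00 > Tue 01:00? ✓; start Tue 14:00 < Sun 06:00? ✓ → yes.
proc6: start Wed 08:00 >= Mon 22:00? ✓; end Wed 21:00 > Tue 01:00? ✓; start Wed 08:00 < Sun 06:00? ✓ → yes.
proc7: start Thu 19:00 >= Mon 22:00? ✓; end Fri 07:00 > Tue 01:00? ✓; start Thu 19:00 < Sun 06:00? ✓ → yes.
proc9: start Sat 23:00 >= Mon 22:00? ✓; end Sun 15:00 > Tue 01:00? ✓; start Sat 23:00 < Sun 06:00? ✓ → yes.
Result: proc1, proc2, proc5, proc6, proc7, proc9.

proc1, proc2, proc5, proc6, proc7, proc9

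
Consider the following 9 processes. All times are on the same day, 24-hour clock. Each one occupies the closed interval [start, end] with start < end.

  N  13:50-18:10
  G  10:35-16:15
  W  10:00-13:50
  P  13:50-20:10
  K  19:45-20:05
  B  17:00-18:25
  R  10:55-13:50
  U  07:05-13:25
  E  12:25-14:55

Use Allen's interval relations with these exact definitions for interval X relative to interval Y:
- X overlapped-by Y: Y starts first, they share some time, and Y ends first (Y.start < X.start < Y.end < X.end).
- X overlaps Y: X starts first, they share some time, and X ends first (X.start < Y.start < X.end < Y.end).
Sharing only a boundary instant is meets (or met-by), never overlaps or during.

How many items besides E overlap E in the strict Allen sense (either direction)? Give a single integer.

5

Target E = [12:25, 14:55].
B [17:00, 18:25] → after → no.
G [10:35, 16:15] → contains → no.
K [19:45, 20:05] → after → no.
N [13:50, 18:10] → overlapped-by → counts.
P [13:50, 20:10] → overlapped-by → counts.
R [10:55, 13:50] → overlaps → counts.
U [07:05, 13:25] → overlaps → counts.
W [10:00, 13:50] → overlaps → counts.
Total: 5.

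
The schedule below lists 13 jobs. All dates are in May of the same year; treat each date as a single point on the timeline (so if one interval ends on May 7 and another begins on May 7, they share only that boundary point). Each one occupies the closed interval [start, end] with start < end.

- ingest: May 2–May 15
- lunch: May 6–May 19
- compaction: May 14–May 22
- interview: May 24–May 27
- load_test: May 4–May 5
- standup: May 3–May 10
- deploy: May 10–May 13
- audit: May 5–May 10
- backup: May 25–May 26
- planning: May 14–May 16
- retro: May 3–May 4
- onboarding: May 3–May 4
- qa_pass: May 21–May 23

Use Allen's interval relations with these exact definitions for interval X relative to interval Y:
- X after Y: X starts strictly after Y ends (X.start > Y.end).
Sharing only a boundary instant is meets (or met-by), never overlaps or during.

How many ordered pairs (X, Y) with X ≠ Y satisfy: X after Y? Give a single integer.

Checking all 156 ordered pairs for relation 'after'; matching pairs in alphabetical order:
(audit, onboarding): audit after onboarding ✓
(audit, retro): audit after retro ✓
(backup, audit): backup after audit ✓
(backup, compaction): backup after compaction ✓
(backup, deploy): backup after deploy ✓
(backup, ingest): backup after ingest ✓
(backup, load_test): backup after load_test ✓
(backup, lunch): backup after lunch ✓
(backup, onboarding): backup after onboarding ✓
(backup, planning): backup after planning ✓
(backup, qa_pass): backup after qa_pass ✓
(backup, retro): backup after retro ✓
(backup, standup): backup after standup ✓
(compaction, audit): compaction after audit ✓
(compaction, deploy): compaction after deploy ✓
(compaction, load_test): compaction after load_test ✓
(compaction, onboarding): compaction after onboarding ✓
(compaction, retro): compaction after retro ✓
(compaction, standup): compaction after standup ✓
(deploy, load_test): deploy after load_test ✓
(deploy, onboarding): deploy after onboarding ✓
(deploy, retro): deploy after retro ✓
(interview, audit): interview after audit ✓
(interview, compaction): interview after compaction ✓
... plus 27 further pairs not listed.
Count: 51.

51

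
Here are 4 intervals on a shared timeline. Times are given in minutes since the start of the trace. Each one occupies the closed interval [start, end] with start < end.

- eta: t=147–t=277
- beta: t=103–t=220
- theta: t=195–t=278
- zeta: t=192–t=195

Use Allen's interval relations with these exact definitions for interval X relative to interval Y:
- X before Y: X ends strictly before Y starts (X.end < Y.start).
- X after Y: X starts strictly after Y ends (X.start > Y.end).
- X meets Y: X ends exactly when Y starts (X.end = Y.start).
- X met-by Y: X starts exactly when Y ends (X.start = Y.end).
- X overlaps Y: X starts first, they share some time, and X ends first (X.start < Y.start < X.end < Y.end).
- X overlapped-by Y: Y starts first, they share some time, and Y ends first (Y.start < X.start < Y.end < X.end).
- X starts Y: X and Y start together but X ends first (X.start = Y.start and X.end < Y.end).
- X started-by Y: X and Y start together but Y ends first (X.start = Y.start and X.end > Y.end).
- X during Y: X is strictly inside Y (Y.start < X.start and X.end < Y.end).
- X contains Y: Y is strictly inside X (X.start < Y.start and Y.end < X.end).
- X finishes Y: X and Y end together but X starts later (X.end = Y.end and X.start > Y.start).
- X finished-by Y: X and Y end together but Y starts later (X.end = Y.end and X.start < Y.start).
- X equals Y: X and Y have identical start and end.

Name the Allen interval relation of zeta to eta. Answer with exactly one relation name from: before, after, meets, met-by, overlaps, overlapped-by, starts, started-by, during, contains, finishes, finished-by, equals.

zeta = [t=192, t=195]; eta = [t=147, t=277].
Compare endpoints: zeta.start > eta.start, zeta.start < eta.end, zeta.end > eta.start, zeta.end < eta.end.
That pattern is 'during'.

during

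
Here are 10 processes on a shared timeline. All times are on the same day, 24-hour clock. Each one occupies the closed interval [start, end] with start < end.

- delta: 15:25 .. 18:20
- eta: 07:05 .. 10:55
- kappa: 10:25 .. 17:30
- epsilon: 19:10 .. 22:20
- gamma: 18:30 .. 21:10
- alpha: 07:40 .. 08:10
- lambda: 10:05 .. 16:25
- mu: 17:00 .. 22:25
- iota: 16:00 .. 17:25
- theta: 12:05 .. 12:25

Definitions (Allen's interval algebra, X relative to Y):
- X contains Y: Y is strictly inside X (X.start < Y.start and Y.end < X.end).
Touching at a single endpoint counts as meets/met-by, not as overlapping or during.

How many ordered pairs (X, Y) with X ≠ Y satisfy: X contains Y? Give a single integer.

7

Checking all 90 ordered pairs for relation 'contains'; matching pairs in alphabetical order:
(delta, iota): delta contains iota ✓
(eta, alpha): eta contains alpha ✓
(kappa, iota): kappa contains iota ✓
(kappa, theta): kappa contains theta ✓
(lambda, theta): lambda contains theta ✓
(mu, epsilon): mu contains epsilon ✓
(mu, gamma): mu contains gamma ✓
Count: 7.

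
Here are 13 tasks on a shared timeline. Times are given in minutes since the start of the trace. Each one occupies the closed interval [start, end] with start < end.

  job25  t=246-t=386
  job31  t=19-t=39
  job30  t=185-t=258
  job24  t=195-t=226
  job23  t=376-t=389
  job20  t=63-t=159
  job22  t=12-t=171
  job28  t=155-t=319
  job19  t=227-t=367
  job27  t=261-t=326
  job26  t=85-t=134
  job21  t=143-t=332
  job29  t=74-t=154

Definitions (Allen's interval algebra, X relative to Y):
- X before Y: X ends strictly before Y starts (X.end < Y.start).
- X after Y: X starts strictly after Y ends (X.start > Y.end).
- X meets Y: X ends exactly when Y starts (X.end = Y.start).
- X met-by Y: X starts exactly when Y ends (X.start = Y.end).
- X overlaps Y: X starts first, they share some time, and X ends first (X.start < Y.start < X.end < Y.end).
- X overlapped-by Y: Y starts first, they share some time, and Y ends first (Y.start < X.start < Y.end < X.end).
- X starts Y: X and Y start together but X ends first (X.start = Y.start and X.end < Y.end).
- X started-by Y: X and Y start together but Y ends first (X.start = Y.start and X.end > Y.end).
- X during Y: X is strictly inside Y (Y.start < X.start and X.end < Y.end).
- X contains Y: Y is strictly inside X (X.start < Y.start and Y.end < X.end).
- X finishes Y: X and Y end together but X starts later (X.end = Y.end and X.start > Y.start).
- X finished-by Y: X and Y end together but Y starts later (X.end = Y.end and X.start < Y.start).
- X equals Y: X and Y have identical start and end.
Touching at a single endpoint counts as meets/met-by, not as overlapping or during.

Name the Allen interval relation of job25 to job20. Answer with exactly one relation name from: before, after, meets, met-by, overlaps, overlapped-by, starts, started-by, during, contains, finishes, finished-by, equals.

job25 = [t=246, t=386]; job20 = [t=63, t=159].
Compare endpoints: job25.start > job20.start, job25.start > job20.end, job25.end > job20.start, job25.end > job20.end.
That pattern is 'after'.

after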